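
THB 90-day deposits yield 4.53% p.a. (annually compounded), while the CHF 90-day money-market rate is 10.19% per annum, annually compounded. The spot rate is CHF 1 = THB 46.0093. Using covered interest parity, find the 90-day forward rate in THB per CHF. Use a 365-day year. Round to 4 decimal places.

45.4149

T = 90/365 years.
THB growth factor: (1 + 0.0453)^(90/365) = 1.01098414.
CHF accumulates by (1 + 0.1019)^(90/365) = 1.02421522.
So F = 46.0093 × 1.01098414 / 1.02421522 = 45.414940 (THB/CHF).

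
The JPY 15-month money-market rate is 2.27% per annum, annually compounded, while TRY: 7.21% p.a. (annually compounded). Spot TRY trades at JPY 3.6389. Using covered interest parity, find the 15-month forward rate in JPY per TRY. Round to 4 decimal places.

3.4305

T = 15/12 years.
Growth of 1 JPY over T: (1 + 0.0227)^(15/12) = 1.0284551.
TRY accumulates by (1 + 0.0721)^(15/12) = 1.0909231.
So F = 3.6389 × 1.0284551 / 1.0909231 = 3.430531 (JPY/TRY).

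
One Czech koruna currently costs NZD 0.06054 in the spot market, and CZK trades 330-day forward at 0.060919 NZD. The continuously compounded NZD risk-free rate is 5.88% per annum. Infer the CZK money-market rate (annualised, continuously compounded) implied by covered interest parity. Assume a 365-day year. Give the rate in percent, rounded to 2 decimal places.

5.19%

T = 330/365 years.
CIP gives F = S · g_NZD/g_CZK, so g_NZD/g_CZK = 0.060919/0.06054 = 1.0062603.
NZD growth factor: e^(0.0588×330/365) = 1.0546001.
That pins the CZK growth at 1.0480391.
r = ln(1.0480391)/(330/365) = 0.051897 → 5.19%.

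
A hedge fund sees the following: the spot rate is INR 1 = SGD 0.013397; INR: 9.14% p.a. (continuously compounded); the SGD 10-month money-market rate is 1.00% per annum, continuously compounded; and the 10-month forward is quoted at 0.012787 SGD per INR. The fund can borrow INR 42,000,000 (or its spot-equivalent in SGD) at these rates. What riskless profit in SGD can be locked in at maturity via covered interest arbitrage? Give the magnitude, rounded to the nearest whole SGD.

T = 10/12 years.
Keep in INR, deliver into the forward: 42,000,000·1.07914242·0.012787 = SGD 579,557.75.
Swap to SGD now, deposit: 42,000,000·0.013397·1.00836815 = SGD 567,382.54.
The quoted forward overvalues INR, so borrow SGD, buy INR at spot, deposit the INR at 9.14%, and sell the proceeds forward at 0.012787.
Arbitrage profit = |579,557.75 − 567,382.54| = SGD 12,175.

SGD 12,175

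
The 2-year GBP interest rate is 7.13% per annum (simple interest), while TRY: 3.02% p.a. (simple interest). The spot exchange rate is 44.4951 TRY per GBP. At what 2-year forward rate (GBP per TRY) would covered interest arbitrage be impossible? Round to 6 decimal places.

T = 2 years.
Growth of 1 TRY over T: 1 + 0.0302×2 = 1.060400.
GBP accumulates by 1 + 0.0713×2 = 1.142600.
CIP: F = S · (grow TRY)/(grow GBP) = 44.4951 × 1.060400/1.142600 = 41.29407 TRY per GBP.
Invert for GBP per TRY: 1 / 41.29407 = 0.024217.

0.024217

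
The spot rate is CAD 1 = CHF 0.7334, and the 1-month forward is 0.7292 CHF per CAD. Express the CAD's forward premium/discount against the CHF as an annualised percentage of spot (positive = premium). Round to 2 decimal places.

T = 1/12 years.
Period premium: (0.7292 − 0.7334)/0.7334 = -0.0057268.
Annualise by dividing by T: -0.0057268 / (1/12) = -0.068722 → -6.87%.

-6.87%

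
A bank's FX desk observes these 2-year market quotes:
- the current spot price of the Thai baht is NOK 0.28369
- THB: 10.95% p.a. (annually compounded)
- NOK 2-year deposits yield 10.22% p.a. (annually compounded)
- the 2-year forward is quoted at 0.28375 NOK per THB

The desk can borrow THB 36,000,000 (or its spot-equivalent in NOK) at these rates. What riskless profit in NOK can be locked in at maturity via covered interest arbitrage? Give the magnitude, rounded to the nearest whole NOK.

T = 2 years.
Route A — deposit THB, sell forward: 36,000,000 × 1.23099025 × 0.28375 = NOK 12,574,565.40.
Route B — convert at spot, deposit NOK: 36,000,000 × 0.28369 × 1.21484484 = NOK 12,407,015.98.
The quoted forward overvalues THB, so borrow NOK, buy THB at spot, deposit the THB at 10.95%, and sell the proceeds forward at 0.28375.
Arbitrage profit = |12,574,565.40 − 12,407,015.98| = NOK 167,549.

NOK 167,549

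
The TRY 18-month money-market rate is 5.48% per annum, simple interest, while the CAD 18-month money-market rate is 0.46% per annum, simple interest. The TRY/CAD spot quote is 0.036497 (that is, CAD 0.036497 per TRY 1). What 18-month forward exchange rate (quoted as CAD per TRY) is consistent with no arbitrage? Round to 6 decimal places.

T = 18/12 years.
CAD accumulates by 1 + 0.0046×18/12 = 1.006900.
TRY accumulates by 1 + 0.0548×18/12 = 1.082200.
So F = 0.036497 × 1.006900 / 1.082200 = 0.03395752 (CAD/TRY).

0.033958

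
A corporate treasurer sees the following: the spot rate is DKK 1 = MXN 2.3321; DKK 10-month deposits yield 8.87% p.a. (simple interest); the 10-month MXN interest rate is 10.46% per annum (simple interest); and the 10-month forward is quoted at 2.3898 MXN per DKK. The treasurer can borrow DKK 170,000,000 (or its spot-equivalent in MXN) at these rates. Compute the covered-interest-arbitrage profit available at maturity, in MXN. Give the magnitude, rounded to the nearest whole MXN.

MXN 5,280,993

T = 10/12 years.
Keep in DKK, deliver into the forward: 170,000,000·1.07391666667·2.3898 = MXN 436,295,828.50.
Swap to MXN now, deposit: 170,000,000·2.3321·1.08716666667 = MXN 431,014,835.17.
The quoted forward overvalues DKK, so borrow MXN, buy DKK at spot, deposit the DKK at 8.87%, and sell the proceeds forward at 2.3898.
Arbitrage profit = |436,295,828.50 − 431,014,835.17| = MXN 5,280,993.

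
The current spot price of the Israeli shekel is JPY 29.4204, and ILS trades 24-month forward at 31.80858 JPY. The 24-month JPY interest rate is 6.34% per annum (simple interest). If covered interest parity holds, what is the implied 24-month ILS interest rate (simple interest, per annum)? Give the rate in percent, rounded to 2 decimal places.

2.11%

T = 2 years.
By CIP, F/S equals the JPY-to-ILS growth ratio: 31.80858/29.4204 = 1.0811743.
The JPY side grows by 1 + 0.0634×2 = 1.126800.
Hence g_ILS = 1.0422001.
r = (1.0422001 − 1)/2 = 0.021100 → 2.11%.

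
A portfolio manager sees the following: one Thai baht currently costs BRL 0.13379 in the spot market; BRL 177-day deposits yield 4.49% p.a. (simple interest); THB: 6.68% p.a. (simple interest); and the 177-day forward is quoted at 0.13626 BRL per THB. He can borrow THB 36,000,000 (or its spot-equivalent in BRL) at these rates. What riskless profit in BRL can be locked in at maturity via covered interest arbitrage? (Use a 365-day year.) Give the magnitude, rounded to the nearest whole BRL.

BRL 142,951

T = 177/365 years.
Keep in THB, deliver into the forward: 36,000,000·1.032393425·0.13626 = BRL 5,064,261.41.
Swap to BRL now, deposit: 36,000,000·0.13379·1.021773425 = BRL 4,921,310.40.
The quoted forward overvalues THB, so borrow BRL, buy THB at spot, deposit the THB at 6.68%, and sell the proceeds forward at 0.13626.
The gap between the two covered legs is BRL 142,951.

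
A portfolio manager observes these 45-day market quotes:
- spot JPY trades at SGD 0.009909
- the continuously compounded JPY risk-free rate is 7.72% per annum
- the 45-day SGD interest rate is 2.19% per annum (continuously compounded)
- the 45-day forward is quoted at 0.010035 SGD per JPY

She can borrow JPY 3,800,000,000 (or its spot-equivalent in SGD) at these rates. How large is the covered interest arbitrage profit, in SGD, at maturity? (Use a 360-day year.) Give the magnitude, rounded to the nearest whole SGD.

T = 45/360 years.
Keep in JPY, deliver into the forward: 3,800,000,000·1.0096967114·0.010035 = SGD 38,502,764.70.
Swap to SGD now, deposit: 3,800,000,000·0.009909·1.0027412504 = SGD 37,757,419.59.
The quoted forward overvalues JPY, so borrow SGD, buy JPY at spot, deposit the JPY at 7.72%, and sell the proceeds forward at 0.010035.
The gap between the two covered legs is SGD 745,345.

SGD 745,345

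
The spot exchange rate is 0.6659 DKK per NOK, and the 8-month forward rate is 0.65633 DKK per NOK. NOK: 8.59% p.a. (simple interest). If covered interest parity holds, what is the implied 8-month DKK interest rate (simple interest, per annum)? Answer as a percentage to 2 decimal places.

6.31%

T = 8/12 years.
By CIP, F/S equals the DKK-to-NOK growth ratio: 0.65633/0.6659 = 0.9856285.
NOK growth factor: 1 + 0.0859×8/12 = 1.0572667.
That pins the DKK growth at 1.0420722.
r = (1.0420722 − 1)/(8/12) = 0.063108 → 6.31%.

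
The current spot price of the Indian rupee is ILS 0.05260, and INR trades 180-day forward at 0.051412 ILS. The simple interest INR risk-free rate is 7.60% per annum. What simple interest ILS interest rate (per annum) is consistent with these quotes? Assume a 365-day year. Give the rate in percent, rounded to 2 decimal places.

2.85%

T = 180/365 years.
CIP gives F = S · g_ILS/g_INR, so g_ILS/g_INR = 0.051412/0.0526 = 0.9774144.
The INR side grows by 1 + 0.0760×180/365 = 1.0374795.
So the ILS growth factor = 1.0140474.
(1.0140474 − 1)/T = 0.028485, i.e. 2.85%.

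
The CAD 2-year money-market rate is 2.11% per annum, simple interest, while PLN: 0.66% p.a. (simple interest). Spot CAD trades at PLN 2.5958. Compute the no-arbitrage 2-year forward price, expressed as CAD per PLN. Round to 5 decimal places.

T = 2 years.
PLN growth factor: 1 + 0.0066×2 = 1.013200.
CAD accumulates by 1 + 0.0211×2 = 1.042200.
So F = 2.5958 × 1.013200 / 1.042200 = 2.523570 (PLN/CAD).
Quoted the other way: 1/2.523570 = 0.39626 CAD per PLN.

0.39626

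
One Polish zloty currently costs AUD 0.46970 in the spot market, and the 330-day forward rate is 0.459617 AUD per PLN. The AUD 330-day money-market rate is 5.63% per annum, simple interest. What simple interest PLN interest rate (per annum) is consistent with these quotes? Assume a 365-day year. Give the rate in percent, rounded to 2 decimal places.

T = 330/365 years.
By CIP, F/S equals the AUD-to-PLN growth ratio: 0.459617/0.4697 = 0.9785331.
AUD growth factor: 1 + 0.0563×330/365 = 1.0509014.
Hence g_PLN = 1.0739559.
r = (1.0739559 − 1)/(330/365) = 0.081800 → 8.18%.

8.18%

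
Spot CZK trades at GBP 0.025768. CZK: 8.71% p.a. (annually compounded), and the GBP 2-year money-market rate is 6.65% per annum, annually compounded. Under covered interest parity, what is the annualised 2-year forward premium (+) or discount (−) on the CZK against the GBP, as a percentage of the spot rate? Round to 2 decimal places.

-1.88%

T = 2 years.
CIP forward (GBP per CZK) = 0.025768 × 1.1374222/1.1817864 = 0.024800671.
Annualised premium = (F − S)/S × (1/T) = (0.024800671 − 0.025768)/0.025768 ÷ 2 = -1.88%.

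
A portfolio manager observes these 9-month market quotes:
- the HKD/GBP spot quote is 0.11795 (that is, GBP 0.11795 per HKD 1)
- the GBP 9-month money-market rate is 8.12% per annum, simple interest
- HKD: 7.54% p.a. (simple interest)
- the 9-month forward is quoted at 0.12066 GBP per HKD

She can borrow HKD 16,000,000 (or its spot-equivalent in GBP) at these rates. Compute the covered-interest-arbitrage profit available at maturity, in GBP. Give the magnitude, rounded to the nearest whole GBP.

GBP 37,603

T = 9/12 years.
Keep in HKD, deliver into the forward: 16,000,000·1.056550·0.12066 = GBP 2,039,733.17.
Swap to GBP now, deposit: 16,000,000·0.11795·1.060900 = GBP 2,002,130.48.
The quoted forward overvalues HKD, so borrow GBP, buy HKD at spot, deposit the HKD at 7.54%, and sell the proceeds forward at 0.12066.
Profit = 2,039,733.17 − 2,002,130.48 = GBP 37,603.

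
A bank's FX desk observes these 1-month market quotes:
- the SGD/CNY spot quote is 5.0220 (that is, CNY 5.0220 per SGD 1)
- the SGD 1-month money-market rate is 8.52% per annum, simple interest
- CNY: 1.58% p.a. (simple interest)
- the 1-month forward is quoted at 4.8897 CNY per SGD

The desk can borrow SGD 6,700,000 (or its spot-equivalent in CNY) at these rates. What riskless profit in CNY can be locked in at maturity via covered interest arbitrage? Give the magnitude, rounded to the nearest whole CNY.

CNY 698,109

T = 1/12 years.
Route A — deposit SGD, sell forward: 6,700,000 × 1.007100 × 4.8897 = CNY 32,993,593.03.
Route B — convert at spot, deposit CNY: 6,700,000 × 5.0220 × 1.0013166667 = CNY 33,691,702.41.
The quoted forward undervalues SGD, so borrow SGD, convert to CNY at spot, deposit the CNY at 1.58%, and buy SGD forward at 4.8897 to cover the loan.
Profit = 33,691,702.41 − 32,993,593.03 = CNY 698,109.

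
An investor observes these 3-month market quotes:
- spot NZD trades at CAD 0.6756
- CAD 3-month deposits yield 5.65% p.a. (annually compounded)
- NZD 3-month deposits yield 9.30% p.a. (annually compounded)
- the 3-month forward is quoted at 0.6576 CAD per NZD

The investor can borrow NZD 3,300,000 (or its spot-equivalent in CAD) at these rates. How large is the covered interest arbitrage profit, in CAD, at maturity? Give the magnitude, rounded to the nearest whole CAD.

CAD 41,461

T = 3/12 years.
Keep in NZD, deliver into the forward: 3,300,000·1.022480515·0.6576 = CAD 2,218,864.52.
Swap to CAD now, deposit: 3,300,000·0.6756·1.013835223 = CAD 2,260,325.35.
The quoted forward undervalues NZD, so borrow NZD, convert to CAD at spot, deposit the CAD at 5.65%, and buy NZD forward at 0.6576 to cover the loan.
The gap between the two covered legs is CAD 41,461.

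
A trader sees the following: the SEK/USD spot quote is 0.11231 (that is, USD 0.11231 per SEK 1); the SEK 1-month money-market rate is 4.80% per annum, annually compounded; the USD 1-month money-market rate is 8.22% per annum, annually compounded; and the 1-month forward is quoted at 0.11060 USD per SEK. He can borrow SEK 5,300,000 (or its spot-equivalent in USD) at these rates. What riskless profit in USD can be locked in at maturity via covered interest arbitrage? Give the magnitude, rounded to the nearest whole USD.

T = 1/12 years.
Keep in SEK, deliver into the forward: 5,300,000·1.00391461·0.11060 = USD 588,474.67.
Swap to USD now, deposit: 5,300,000·0.11231·1.00660472 = USD 599,174.41.
The quoted forward undervalues SEK, so borrow SEK, convert to USD at spot, deposit the USD at 8.22%, and buy SEK forward at 0.11060 to cover the loan.
Arbitrage profit = |588,474.67 − 599,174.41| = USD 10,700.

USD 10,700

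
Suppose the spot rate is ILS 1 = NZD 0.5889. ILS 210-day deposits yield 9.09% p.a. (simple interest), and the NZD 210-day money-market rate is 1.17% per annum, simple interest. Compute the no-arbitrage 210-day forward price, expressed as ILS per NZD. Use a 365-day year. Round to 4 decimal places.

1.7749

T = 210/365 years.
NZD growth factor: 1 + 0.0117×210/365 = 1.0067315.
Growth of 1 ILS over T: 1 + 0.0909×210/365 = 1.0522986.
So F = 0.5889 × 1.0067315 / 1.0522986 = 0.5633992 (NZD/ILS).
Quoted the other way: 1/0.5633992 = 1.7749 ILS per NZD.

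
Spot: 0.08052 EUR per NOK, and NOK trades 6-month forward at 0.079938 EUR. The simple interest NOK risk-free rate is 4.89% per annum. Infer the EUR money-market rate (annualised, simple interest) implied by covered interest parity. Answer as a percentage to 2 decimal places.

3.41%

T = 6/12 years.
F/S = 0.079938/0.08052 = 0.9927720 = (growth of EUR) / (growth of NOK).
NOK growth factor: 1 + 0.0489×6/12 = 1.024450.
So the EUR growth factor = 1.0170453.
r = (1.0170453 − 1)/(6/12) = 0.034091 → 3.41%.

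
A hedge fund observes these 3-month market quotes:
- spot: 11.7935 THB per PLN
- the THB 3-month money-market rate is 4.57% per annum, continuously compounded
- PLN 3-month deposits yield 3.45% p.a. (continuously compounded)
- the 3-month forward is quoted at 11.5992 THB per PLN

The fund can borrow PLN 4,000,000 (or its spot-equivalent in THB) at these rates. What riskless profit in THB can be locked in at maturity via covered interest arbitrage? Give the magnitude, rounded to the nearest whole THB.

THB 917,350

T = 3/12 years.
Invest the PLN and cover forward: 4,000,000 × 1.0086623025 × 11.5992 = THB 46,798,703.12.
Convert at spot and invest in THB: 4,000,000 × 11.7935 × 1.0114905146 = THB 47,716,053.54.
The quoted forward undervalues PLN, so borrow PLN, convert to THB at spot, deposit the THB at 4.57%, and buy PLN forward at 11.5992 to cover the loan.
Profit = 47,716,053.54 − 46,798,703.12 = THB 917,350.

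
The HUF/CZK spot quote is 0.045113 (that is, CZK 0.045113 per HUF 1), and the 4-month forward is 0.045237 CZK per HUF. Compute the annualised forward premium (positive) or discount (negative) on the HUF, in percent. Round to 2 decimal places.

+0.82%

T = 4/12 years.
HUF trades forward at +0.27487% vs spot over the period.
Per annum: 0.0027487 / (4/12) = 0.008246 = 0.82%.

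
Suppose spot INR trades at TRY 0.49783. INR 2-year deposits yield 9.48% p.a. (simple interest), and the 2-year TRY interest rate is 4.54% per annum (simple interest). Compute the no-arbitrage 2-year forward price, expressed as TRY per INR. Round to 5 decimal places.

T = 2 years.
TRY accumulates by 1 + 0.0454×2 = 1.090800.
INR accumulates by 1 + 0.0948×2 = 1.189600.
Forward (TRY per INR) = 0.49783 × 1.090800 / 1.189600 = 0.4564837.

0.45648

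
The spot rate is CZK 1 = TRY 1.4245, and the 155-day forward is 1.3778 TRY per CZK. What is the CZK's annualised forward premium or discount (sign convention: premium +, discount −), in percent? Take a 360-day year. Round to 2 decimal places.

-7.61%

T = 155/360 years.
(F − S)/S = (1.3778 − 1.4245)/1.4245 = -0.0327834.
×(1/T) gives -7.61% p.a.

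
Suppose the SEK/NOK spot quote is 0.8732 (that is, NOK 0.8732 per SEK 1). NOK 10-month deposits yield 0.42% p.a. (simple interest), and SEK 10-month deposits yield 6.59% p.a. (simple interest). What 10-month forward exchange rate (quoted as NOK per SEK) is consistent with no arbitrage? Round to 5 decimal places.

T = 10/12 years.
Growth of 1 NOK over T: 1 + 0.0042×10/12 = 1.003500.
Growth of 1 SEK over T: 1 + 0.0659×10/12 = 1.0549167.
Forward (NOK per SEK) = 0.8732 × 1.003500 / 1.0549167 = 0.8306402.

0.83064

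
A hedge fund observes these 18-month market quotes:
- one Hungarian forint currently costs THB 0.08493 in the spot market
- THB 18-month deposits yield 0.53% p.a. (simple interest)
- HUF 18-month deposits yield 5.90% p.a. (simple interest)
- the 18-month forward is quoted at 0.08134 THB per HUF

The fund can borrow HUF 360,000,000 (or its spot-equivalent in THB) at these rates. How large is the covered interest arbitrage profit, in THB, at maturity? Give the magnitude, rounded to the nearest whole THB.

T = 18/12 years.
Keep in HUF, deliver into the forward: 360,000,000·1.088500·0.08134 = THB 31,873,892.40.
Swap to THB now, deposit: 360,000,000·0.08493·1.007950 = THB 30,817,869.66.
The quoted forward overvalues HUF, so borrow THB, buy HUF at spot, deposit the HUF at 5.90%, and sell the proceeds forward at 0.08134.
Arbitrage profit = |31,873,892.40 − 30,817,869.66| = THB 1,056,023.

THB 1,056,023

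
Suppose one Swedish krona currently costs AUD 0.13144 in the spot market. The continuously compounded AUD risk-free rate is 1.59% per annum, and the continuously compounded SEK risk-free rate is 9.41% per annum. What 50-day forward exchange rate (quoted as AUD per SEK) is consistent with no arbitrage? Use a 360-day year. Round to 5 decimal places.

T = 50/360 years.
Growth of 1 AUD over T: e^(0.0159×50/360) = 1.0022108.
SEK growth factor: e^(0.0941×50/360) = 1.0131552.
Forward (AUD per SEK) = 0.13144 × 1.0022108 / 1.0131552 = 0.1300201.

0.13002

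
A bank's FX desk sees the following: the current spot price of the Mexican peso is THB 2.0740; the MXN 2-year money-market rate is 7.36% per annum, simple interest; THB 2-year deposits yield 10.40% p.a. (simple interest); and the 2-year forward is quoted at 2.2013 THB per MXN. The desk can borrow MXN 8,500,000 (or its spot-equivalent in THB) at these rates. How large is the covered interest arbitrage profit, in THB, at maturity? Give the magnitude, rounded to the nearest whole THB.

THB 169,485

T = 2 years.
Route A — deposit MXN, sell forward: 8,500,000 × 1.147200 × 2.2013 = THB 21,465,316.56.
Route B — convert at spot, deposit THB: 8,500,000 × 2.0740 × 1.208000 = THB 21,295,832.00.
The quoted forward overvalues MXN, so borrow THB, buy MXN at spot, deposit the MXN at 7.36%, and sell the proceeds forward at 2.2013.
The gap between the two covered legs is THB 169,485.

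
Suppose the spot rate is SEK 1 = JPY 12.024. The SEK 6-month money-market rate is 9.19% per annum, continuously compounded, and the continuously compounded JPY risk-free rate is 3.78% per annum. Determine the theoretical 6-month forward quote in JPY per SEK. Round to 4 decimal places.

11.7031

T = 6/12 years.
JPY accumulates by e^(0.0378×6/12) = 1.01907974.
SEK accumulates by e^(0.0919×6/12) = 1.04702206.
Forward (JPY per SEK) = 12.024 × 1.01907974 / 1.04702206 = 11.703110.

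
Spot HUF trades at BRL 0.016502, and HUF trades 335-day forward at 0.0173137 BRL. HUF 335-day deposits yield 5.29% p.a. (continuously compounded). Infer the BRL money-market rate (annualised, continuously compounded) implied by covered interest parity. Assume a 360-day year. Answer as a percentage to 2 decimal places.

T = 335/360 years.
By CIP, F/S equals the BRL-to-HUF growth ratio: 0.0173137/0.016502 = 1.0491880.
The HUF side grows by e^(0.0529×335/360) = 1.0504581.
So the BRL growth factor = 1.102128.
r = ln(1.102128)/(335/360) = 0.104500 → 10.45%.

10.45%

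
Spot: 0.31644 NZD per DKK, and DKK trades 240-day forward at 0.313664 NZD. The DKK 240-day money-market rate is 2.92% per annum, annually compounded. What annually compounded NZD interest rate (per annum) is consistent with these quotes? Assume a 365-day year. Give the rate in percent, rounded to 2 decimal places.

T = 240/365 years.
CIP gives F = S · g_NZD/g_DKK, so g_NZD/g_DKK = 0.313664/0.31644 = 0.9912274.
The DKK side grows by (1 + 0.0292)^(240/365) = 1.0191052.
So the NZD growth factor = 1.010165.
r = 1.010165^(365/240) − 1 = 0.015500 → 1.55%.

1.55%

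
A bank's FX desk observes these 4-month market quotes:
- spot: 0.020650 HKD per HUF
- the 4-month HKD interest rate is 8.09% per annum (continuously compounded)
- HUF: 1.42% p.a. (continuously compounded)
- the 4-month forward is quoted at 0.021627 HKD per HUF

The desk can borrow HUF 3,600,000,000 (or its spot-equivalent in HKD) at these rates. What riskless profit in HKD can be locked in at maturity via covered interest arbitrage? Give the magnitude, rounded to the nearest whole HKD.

HKD 1,854,621

T = 4/12 years.
Route A — deposit HUF, sell forward: 3,600,000,000 × 1.0047445533 × 0.021627 = HKD 78,226,597.64.
Route B — convert at spot, deposit HKD: 3,600,000,000 × 0.020650 × 1.0273335577 = HKD 76,371,976.68.
The quoted forward overvalues HUF, so borrow HKD, buy HUF at spot, deposit the HUF at 1.42%, and sell the proceeds forward at 0.021627.
The gap between the two covered legs is HKD 1,854,621.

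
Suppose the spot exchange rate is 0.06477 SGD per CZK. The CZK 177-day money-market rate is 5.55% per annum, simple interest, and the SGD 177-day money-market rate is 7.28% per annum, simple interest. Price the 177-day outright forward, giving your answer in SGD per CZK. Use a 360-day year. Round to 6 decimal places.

T = 177/360 years.
Growth of 1 SGD over T: 1 + 0.0728×177/360 = 1.0357933.
CZK accumulates by 1 + 0.0555×177/360 = 1.0272875.
So F = 0.06477 × 1.0357933 / 1.0272875 = 0.06530629 (SGD/CZK).

0.065306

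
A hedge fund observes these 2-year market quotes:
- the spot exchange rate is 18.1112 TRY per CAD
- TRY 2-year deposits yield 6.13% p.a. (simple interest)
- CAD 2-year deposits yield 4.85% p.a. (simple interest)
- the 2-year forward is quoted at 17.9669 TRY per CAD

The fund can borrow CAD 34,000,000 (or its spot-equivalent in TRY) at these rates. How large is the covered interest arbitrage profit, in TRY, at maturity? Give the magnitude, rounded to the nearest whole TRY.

TRY 21,146,090

T = 2 years.
Invest the CAD and cover forward: 34,000,000 × 1.097000 × 17.9669 = TRY 670,129,436.20.
Convert at spot and invest in TRY: 34,000,000 × 18.1112 × 1.122600 = TRY 691,275,526.08.
The quoted forward undervalues CAD, so borrow CAD, convert to TRY at spot, deposit the TRY at 6.13%, and buy CAD forward at 17.9669 to cover the loan.
Profit = 691,275,526.08 − 670,129,436.20 = TRY 21,146,090.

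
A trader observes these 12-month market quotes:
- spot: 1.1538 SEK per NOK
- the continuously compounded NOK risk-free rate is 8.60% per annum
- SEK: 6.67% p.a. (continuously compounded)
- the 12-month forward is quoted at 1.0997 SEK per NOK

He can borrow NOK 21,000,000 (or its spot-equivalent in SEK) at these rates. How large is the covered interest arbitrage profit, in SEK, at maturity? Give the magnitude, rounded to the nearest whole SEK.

T = 1 year.
Route A — deposit NOK, sell forward: 21,000,000 × 1.0898063283 × 1.0997 = SEK 25,167,660.40.
Route B — convert at spot, deposit SEK: 21,000,000 × 1.1538 × 1.0689747376 = SEK 25,901,044.10.
The quoted forward undervalues NOK, so borrow NOK, convert to SEK at spot, deposit the SEK at 6.67%, and buy NOK forward at 1.0997 to cover the loan.
Profit = 25,901,044.10 − 25,167,660.40 = SEK 733,384.

SEK 733,384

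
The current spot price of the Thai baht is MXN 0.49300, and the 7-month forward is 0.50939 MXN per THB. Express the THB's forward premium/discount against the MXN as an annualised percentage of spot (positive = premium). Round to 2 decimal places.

+5.70%

T = 7/12 years.
THB trades forward at +3.32454% vs spot over the period.
×(1/T) gives 5.70% p.a.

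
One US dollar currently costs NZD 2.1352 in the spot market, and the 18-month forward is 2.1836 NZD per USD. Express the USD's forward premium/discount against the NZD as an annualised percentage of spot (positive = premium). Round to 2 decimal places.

+1.51%

T = 18/12 years.
Period premium: (2.1836 − 2.1352)/2.1352 = 0.0226677.
Annualise by dividing by T: 0.0226677 / (18/12) = 0.015112 → 1.51%.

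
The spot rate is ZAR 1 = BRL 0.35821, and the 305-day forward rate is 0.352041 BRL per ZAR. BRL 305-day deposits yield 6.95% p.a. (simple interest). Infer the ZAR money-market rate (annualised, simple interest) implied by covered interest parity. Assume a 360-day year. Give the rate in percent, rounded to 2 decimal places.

T = 305/360 years.
CIP gives F = S · g_BRL/g_ZAR, so g_BRL/g_ZAR = 0.352041/0.35821 = 0.9827783.
The BRL side grows by 1 + 0.0695×305/360 = 1.0588819.
Hence g_ZAR = 1.0774372.
(1.0774372 − 1)/T = 0.091401, i.e. 9.14%.

9.14%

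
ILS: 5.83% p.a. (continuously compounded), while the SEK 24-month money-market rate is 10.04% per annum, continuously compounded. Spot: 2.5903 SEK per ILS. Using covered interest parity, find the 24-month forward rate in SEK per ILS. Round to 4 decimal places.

T = 2 years.
SEK accumulates by e^(0.1004×2) = 1.2223803.
ILS accumulates by e^(0.0583×2) = 1.1236699.
CIP: F = S · (grow SEK)/(grow ILS) = 2.5903 × 1.2223803/1.1236699 = 2.817849 SEK per ILS.

2.8178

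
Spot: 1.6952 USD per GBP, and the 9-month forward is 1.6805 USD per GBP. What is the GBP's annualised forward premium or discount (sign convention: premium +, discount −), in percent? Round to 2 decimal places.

T = 9/12 years.
(F − S)/S = (1.6805 − 1.6952)/1.6952 = -0.0086715.
Annualise by dividing by T: -0.0086715 / (9/12) = -0.011562 → -1.16%.

-1.16%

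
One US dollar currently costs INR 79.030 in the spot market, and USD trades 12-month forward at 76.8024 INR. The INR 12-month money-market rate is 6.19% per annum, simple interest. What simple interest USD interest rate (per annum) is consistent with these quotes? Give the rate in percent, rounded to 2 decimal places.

T = 1 year.
CIP gives F = S · g_INR/g_USD, so g_INR/g_USD = 76.8024/79.03 = 0.9718132.
INR growth factor: 1 + 0.0619×1 = 1.061900.
So the USD growth factor = 1.0926997.
r = (1.0926997 − 1)/1 = 0.092700 → 9.27%.

9.27%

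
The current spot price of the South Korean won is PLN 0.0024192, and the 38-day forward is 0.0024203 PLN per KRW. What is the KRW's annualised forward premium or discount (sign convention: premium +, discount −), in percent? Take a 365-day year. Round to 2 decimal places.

T = 38/365 years.
KRW trades forward at +0.04547% vs spot over the period.
Annualise by dividing by T: 0.0004547 / (38/365) = 0.004368 → 0.44%.

+0.44%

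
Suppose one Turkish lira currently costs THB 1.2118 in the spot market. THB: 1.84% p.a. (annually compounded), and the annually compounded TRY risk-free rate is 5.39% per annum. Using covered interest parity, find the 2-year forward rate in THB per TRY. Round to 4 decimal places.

T = 2 years.
THB accumulates by (1 + 0.0184)^2 = 1.0371386.
Growth of 1 TRY over T: (1 + 0.0539)^2 = 1.1107052.
So F = 1.2118 × 1.0371386 / 1.1107052 = 1.131537 (THB/TRY).

1.1315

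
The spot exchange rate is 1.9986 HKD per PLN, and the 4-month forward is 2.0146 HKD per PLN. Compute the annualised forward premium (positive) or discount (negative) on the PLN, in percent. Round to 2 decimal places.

+2.40%

T = 4/12 years.
Period premium: (2.0146 − 1.9986)/1.9986 = 0.0080056.
×(1/T) gives 2.40% p.a.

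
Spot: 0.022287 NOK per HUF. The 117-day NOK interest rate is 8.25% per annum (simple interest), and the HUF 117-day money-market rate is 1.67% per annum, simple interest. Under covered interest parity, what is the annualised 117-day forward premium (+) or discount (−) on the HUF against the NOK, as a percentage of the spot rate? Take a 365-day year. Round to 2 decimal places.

+6.54%

T = 117/365 years.
CIP forward (NOK per HUF) = 0.022287 × 1.0264452/1.0053532 = 0.022754574.
(F − S)/S ÷ T = (0.022754574 − 0.022287)/0.022287/(117/365) = 0.065449 → 6.54%.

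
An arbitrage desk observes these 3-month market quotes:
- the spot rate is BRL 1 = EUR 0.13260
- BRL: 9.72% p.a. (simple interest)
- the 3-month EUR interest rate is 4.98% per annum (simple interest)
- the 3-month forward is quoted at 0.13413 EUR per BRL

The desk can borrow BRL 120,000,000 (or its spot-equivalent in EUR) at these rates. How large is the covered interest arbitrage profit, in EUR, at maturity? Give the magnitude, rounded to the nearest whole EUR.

T = 3/12 years.
Route A — deposit BRL, sell forward: 120,000,000 × 1.024300 × 0.13413 = EUR 16,486,723.08.
Route B — convert at spot, deposit EUR: 120,000,000 × 0.13260 × 1.012450 = EUR 16,110,104.40.
The quoted forward overvalues BRL, so borrow EUR, buy BRL at spot, deposit the BRL at 9.72%, and sell the proceeds forward at 0.13413.
Arbitrage profit = |16,486,723.08 − 16,110,104.40| = EUR 376,619.

EUR 376,619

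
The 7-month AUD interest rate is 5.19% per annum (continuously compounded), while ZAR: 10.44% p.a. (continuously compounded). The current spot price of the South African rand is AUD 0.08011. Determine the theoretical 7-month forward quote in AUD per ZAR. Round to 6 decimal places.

0.077694

T = 7/12 years.
Growth of 1 AUD over T: e^(0.0519×7/12) = 1.0307379.
ZAR growth factor: e^(0.1044×7/12) = 1.0627926.
Forward (AUD per ZAR) = 0.08011 × 1.0307379 / 1.0627926 = 0.07769382.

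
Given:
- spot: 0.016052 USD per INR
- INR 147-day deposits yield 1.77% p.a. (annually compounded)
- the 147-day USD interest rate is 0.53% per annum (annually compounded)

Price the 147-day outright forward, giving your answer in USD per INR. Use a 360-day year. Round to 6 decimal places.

0.015972

T = 147/360 years.
Growth of 1 USD over T: (1 + 0.0053)^(147/360) = 1.0021608.
INR growth factor: (1 + 0.0177)^(147/360) = 1.007190.
Forward (USD per INR) = 0.016052 × 1.0021608 / 1.007190 = 0.01597185.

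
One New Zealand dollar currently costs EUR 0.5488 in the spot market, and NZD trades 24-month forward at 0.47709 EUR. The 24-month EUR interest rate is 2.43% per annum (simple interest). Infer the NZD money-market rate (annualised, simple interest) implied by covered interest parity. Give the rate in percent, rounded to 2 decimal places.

T = 2 years.
By CIP, F/S equals the EUR-to-NZD growth ratio: 0.47709/0.5488 = 0.8693331.
The EUR side grows by 1 + 0.0243×2 = 1.048600.
Hence g_NZD = 1.206212.
(1.206212 − 1)/T = 0.103106, i.e. 10.31%.

10.31%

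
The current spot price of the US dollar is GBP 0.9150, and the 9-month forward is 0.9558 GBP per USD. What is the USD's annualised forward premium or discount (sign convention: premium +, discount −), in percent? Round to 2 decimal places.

T = 9/12 years.
Period premium: (0.9558 − 0.915)/0.915 = 0.0445902.
Per annum: 0.0445902 / (9/12) = 0.059454 = 5.95%.

+5.95%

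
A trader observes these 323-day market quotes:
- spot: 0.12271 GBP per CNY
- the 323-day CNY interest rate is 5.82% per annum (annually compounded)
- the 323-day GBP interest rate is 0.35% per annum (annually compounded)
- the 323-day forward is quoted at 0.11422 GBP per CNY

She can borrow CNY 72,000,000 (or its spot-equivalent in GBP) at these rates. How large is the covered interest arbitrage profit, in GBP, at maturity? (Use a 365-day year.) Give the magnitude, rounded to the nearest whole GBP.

T = 323/365 years.
Keep in CNY, deliver into the forward: 72,000,000·1.051334176·0.11422 = GBP 8,646,004.05.
Swap to GBP now, deposit: 72,000,000·0.12271·1.003096637 = GBP 8,862,479.16.
The quoted forward undervalues CNY, so borrow CNY, convert to GBP at spot, deposit the GBP at 0.35%, and buy CNY forward at 0.11422 to cover the loan.
Profit = 8,862,479.16 − 8,646,004.05 = GBP 216,475.

GBP 216,475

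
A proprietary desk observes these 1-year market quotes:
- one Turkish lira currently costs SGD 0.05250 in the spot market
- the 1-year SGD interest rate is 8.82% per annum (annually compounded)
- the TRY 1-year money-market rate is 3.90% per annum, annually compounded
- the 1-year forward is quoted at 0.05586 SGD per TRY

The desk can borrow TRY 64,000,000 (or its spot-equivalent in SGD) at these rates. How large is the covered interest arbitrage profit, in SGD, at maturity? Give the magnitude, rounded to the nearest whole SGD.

SGD 58,115

T = 1 year.
Route A — deposit TRY, sell forward: 64,000,000 × 1.039000 × 0.05586 = SGD 3,714,466.56.
Route B — convert at spot, deposit SGD: 64,000,000 × 0.05250 × 1.088200 = SGD 3,656,352.00.
The quoted forward overvalues TRY, so borrow SGD, buy TRY at spot, deposit the TRY at 3.90%, and sell the proceeds forward at 0.05586.
The gap between the two covered legs is SGD 58,115.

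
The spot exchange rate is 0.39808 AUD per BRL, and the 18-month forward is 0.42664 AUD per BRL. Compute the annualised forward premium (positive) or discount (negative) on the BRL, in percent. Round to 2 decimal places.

+4.78%

T = 18/12 years.
Period premium: (0.42664 − 0.39808)/0.39808 = 0.0717444.
Per annum: 0.0717444 / (18/12) = 0.047830 = 4.78%.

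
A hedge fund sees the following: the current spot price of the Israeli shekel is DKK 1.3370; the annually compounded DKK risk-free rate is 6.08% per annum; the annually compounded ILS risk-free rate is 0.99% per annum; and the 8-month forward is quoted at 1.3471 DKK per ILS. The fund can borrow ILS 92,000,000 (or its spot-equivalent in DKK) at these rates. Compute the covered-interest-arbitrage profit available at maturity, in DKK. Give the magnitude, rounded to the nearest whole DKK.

T = 8/12 years.
Invest the ILS and cover forward: 92,000,000 × 1.00658915764 × 1.3471 = DKK 124,749,815.39.
Convert at spot and invest in DKK: 92,000,000 × 1.3370 × 1.04013331624 = DKK 127,940,558.43.
The quoted forward undervalues ILS, so borrow ILS, convert to DKK at spot, deposit the DKK at 6.08%, and buy ILS forward at 1.3471 to cover the loan.
Arbitrage profit = |124,749,815.39 − 127,940,558.43| = DKK 3,190,743.

DKK 3,190,743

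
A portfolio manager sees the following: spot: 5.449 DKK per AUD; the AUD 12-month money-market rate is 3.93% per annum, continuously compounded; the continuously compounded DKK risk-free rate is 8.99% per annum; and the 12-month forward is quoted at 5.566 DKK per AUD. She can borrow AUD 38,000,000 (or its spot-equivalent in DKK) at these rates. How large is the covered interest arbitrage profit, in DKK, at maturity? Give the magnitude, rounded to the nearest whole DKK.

DKK 6,553,499

T = 1 year.
Route A — deposit AUD, sell forward: 38,000,000 × 1.04008246159 × 5.566 = DKK 219,985,761.29.
Route B — convert at spot, deposit DKK: 38,000,000 × 5.449 × 1.09406487175 = DKK 226,539,260.47.
The quoted forward undervalues AUD, so borrow AUD, convert to DKK at spot, deposit the DKK at 8.99%, and buy AUD forward at 5.566 to cover the loan.
Profit = 226,539,260.47 − 219,985,761.29 = DKK 6,553,499.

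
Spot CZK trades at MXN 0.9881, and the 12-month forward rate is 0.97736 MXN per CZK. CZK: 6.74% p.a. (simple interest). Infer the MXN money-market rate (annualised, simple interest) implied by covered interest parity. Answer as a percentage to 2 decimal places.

5.58%

T = 1 year.
F/S = 0.97736/0.9881 = 0.9891307 = (growth of MXN) / (growth of CZK).
CZK growth factor: 1 + 0.0674×1 = 1.067400.
Hence g_MXN = 1.0557981.
r = (1.0557981 − 1)/1 = 0.055798 → 5.58%.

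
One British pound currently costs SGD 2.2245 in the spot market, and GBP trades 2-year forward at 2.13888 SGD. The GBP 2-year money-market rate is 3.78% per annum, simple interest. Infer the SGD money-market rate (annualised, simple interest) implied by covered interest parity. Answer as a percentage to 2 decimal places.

1.71%

T = 2 years.
By CIP, F/S equals the SGD-to-GBP growth ratio: 2.13888/2.2245 = 0.9615105.
GBP growth factor: 1 + 0.0378×2 = 1.075600.
That pins the SGD growth at 1.0342007.
(1.0342007 − 1)/T = 0.017100, i.e. 1.71%.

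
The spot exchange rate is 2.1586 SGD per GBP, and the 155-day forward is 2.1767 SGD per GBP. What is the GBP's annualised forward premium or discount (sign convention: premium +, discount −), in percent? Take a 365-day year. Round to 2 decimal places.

+1.97%

T = 155/365 years.
Period premium: (2.1767 − 2.1586)/2.1586 = 0.0083851.
Annualise by dividing by T: 0.0083851 / (155/365) = 0.019746 → 1.97%.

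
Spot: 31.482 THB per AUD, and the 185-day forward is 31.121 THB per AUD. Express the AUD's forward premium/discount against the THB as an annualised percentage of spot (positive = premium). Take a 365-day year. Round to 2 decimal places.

-2.26%

T = 185/365 years.
Period premium: (31.121 − 31.482)/31.482 = -0.0114669.
×(1/T) gives -2.26% p.a.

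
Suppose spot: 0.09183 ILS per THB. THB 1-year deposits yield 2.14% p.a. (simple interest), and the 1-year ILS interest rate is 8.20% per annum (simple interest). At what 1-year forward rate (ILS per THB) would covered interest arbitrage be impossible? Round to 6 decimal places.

0.097278

T = 1 year.
Growth of 1 ILS over T: 1 + 0.0820×1 = 1.082000.
Growth of 1 THB over T: 1 + 0.0214×1 = 1.021400.
Forward (ILS per THB) = 0.09183 × 1.082000 / 1.021400 = 0.09727830.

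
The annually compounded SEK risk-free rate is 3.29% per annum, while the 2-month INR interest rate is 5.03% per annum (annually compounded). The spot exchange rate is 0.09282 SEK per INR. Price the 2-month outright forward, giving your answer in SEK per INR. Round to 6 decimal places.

0.092562

T = 2/12 years.
SEK growth factor: (1 + 0.0329)^(2/12) = 1.0054096.
INR growth factor: (1 + 0.0503)^(2/12) = 1.0082128.
Forward (SEK per INR) = 0.09282 × 1.0054096 / 1.0082128 = 0.09256193.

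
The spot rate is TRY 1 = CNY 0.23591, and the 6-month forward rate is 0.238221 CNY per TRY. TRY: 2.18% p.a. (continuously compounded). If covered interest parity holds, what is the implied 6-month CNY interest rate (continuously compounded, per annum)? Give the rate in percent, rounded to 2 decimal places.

T = 6/12 years.
By CIP, F/S equals the CNY-to-TRY growth ratio: 0.238221/0.23591 = 1.0097961.
TRY growth factor: e^(0.0218×6/12) = 1.0109596.
That pins the CNY growth at 1.0208631.
r = ln(1.0208631)/(6/12) = 0.041297 → 4.13%.

4.13%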